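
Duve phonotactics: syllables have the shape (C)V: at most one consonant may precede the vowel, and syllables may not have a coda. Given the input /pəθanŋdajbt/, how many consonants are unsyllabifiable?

5

The consonants /n/, /ŋ/, /j/, /b/, /t/ cannot be parsed into a legal (C)V syllable (no codas are permitted; onsets are limited to one consonant).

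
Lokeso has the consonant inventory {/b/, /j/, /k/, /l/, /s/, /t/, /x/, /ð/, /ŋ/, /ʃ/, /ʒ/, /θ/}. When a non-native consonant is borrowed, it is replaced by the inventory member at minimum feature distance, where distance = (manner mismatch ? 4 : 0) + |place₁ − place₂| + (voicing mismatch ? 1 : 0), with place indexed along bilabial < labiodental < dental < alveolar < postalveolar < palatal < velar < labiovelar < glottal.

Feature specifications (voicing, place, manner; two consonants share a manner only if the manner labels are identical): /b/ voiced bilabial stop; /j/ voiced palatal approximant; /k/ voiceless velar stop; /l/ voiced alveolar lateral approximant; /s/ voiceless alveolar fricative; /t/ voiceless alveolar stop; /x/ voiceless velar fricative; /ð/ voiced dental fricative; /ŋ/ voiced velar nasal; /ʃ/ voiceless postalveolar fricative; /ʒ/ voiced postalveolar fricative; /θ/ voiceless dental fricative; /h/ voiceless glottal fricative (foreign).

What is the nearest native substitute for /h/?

x

/x/ is closest: same manner (fricative), place distance 2 (glottal→velar), same voicing; total 2. Next closest is /ʃ/ at distance 4.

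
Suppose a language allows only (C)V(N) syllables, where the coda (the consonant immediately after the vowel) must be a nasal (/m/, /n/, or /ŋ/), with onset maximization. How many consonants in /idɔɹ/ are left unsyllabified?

1

The consonants /ɹ/ cannot be parsed into a legal (C)V(N) syllable (only a nasal (/m/, /n/, or /ŋ/) is licensed in coda position; onsets are limited to one consonant).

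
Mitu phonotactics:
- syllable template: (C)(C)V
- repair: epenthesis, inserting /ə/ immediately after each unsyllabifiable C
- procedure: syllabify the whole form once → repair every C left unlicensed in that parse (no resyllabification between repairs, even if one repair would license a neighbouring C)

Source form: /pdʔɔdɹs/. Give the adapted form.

pədʔɔdəɹəsə

The consonants /p/, /d/, /ɹ/, /s/ cannot be parsed into a legal (C)(C)V syllable (no codas are permitted; onsets may contain at most 2 consonants).
Each unlicensed consonant becomes the onset of a new syllable: /p/ → /pə/, /d/ → /də/, /ɹ/ → /ɹə/, /s/ → /sə/.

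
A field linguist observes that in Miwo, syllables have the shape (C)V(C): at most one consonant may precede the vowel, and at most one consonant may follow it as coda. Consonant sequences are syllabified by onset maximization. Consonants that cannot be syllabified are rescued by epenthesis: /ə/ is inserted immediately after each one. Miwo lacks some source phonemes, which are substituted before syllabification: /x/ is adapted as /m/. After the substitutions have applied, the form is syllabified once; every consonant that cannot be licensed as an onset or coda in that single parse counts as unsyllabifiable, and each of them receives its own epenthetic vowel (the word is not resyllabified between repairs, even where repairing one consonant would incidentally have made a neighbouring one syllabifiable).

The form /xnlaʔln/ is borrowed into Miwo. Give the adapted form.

mənəlaʔlənə

Substitution: /x/ → /m/, giving /mnlaʔln/.
Syllabifying with onset maximization leaves /m/, /n/, /l/, /n/ stranded (at most one coda consonant is licensed; onsets are limited to one consonant).
Epenthesis after each stranded consonant: /m/ → /mə/, /n/ → /nə/, /l/ → /lə/, /n/ → /nə/.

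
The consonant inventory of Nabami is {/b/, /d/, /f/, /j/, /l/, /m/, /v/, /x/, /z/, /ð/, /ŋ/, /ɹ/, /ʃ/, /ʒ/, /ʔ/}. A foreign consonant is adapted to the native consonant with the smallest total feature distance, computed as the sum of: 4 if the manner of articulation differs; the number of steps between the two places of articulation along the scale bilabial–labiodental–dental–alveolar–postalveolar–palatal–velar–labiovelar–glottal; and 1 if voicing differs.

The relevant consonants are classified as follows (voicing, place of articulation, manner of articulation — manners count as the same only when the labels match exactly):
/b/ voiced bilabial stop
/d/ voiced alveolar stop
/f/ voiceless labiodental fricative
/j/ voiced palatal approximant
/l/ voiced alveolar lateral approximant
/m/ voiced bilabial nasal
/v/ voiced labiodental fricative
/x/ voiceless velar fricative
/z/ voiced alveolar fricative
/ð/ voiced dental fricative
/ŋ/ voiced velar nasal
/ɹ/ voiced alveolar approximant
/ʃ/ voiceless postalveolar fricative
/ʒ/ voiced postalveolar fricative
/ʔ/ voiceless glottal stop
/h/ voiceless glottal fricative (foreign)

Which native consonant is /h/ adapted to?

x

/x/ is closest: same manner (fricative), place distance 2 (glottal→velar), same voicing; total 2. Next closest is /ʃ/ at distance 4.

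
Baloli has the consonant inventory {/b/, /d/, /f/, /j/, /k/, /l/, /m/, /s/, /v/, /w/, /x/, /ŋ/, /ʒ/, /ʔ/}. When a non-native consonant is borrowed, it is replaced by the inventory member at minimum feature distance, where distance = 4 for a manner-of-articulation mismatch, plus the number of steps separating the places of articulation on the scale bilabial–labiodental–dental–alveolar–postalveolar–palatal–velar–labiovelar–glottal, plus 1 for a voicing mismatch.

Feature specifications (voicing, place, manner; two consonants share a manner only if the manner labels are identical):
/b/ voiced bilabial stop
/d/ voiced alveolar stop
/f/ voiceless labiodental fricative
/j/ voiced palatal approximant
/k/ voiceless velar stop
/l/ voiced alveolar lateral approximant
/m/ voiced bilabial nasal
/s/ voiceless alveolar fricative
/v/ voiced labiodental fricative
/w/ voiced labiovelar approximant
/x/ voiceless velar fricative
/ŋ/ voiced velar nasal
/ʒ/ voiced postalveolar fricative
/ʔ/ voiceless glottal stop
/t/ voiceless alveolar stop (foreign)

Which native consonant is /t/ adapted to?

d

/d/ is closest: same manner (stop), place distance 0 (alveolar→alveolar), voicing differs (+1); total 1. Next closest is /k/ at distance 3.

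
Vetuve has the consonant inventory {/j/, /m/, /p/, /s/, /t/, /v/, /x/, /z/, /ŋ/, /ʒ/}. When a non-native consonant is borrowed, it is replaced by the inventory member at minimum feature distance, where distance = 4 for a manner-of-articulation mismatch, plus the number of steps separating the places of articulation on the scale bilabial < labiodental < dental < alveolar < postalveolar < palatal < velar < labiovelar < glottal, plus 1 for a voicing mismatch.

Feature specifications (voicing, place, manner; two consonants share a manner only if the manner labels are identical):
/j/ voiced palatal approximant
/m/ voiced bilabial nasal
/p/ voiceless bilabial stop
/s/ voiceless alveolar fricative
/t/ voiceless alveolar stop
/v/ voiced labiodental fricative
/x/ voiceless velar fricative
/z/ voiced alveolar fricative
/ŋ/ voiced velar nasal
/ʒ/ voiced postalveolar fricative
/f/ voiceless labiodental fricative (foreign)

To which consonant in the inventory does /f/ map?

v

/v/ is closest: same manner (fricative), place distance 0 (labiodental→labiodental), voicing differs (+1); total 1. Next closest is /s/ at distance 2.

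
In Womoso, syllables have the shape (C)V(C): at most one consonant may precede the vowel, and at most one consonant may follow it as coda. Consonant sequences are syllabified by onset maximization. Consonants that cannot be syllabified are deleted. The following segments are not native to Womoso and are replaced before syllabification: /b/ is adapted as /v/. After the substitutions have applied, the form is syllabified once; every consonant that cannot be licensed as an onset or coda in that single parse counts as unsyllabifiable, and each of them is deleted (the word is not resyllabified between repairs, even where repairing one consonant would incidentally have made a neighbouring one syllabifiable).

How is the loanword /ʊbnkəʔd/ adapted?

Substitution: /b/ → /v/, giving /ʊvnkəʔd/.
Under (C)V(C), the unsyllabifiable consonants are /n/, /d/ (at most one coda consonant is licensed; onsets are limited to one consonant).
Deletion applies to /n/, /d/.

ʊvkəʔ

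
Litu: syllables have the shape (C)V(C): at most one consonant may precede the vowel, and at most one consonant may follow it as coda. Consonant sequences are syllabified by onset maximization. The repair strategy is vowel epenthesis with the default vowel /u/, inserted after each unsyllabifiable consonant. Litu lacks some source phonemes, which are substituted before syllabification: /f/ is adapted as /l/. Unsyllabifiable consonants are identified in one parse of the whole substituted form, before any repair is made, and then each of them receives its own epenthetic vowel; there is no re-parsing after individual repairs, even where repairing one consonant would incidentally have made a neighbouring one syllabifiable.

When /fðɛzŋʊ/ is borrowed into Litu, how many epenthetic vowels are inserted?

After substitution the input is /lðɛzŋʊ/.
The unsyllabifiable consonants are /l/; each receives one epenthetic vowel.

1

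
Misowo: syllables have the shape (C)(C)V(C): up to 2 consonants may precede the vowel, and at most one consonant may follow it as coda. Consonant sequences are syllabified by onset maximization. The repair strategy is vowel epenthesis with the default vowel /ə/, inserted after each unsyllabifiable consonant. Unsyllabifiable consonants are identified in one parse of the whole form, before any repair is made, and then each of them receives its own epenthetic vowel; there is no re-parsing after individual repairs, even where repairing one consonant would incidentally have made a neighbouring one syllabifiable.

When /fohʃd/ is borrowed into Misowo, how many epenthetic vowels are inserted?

2

The unsyllabifiable consonants are /ʃ/, /d/; each receives one epenthetic vowel.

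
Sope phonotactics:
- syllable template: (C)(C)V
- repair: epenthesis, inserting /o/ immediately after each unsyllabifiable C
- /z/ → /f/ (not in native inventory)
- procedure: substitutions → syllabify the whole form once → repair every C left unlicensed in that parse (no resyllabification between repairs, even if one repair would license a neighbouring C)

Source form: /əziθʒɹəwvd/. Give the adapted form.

əfiθoʒɹəwovodo

Substitution: /z/ → /f/, giving /əfiθʒɹəwvd/.
Syllabifying with onset maximization leaves /θ/, /w/, /v/, /d/ stranded (no codas are permitted; onsets may contain at most 2 consonants).
Inserting the epenthetic vowel yields /θ/ → /θo/, /w/ → /wo/, /v/ → /vo/, /d/ → /do/.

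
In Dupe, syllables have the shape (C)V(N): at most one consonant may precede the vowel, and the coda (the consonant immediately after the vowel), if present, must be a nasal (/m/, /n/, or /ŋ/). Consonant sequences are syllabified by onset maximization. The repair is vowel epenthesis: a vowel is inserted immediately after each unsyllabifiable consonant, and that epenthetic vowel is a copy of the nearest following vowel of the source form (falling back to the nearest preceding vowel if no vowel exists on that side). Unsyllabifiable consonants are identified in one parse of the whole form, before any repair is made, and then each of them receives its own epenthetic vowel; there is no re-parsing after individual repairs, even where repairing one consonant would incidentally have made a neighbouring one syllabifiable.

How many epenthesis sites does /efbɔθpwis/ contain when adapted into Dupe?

4

The unsyllabifiable consonants are /f/, /θ/, /p/, /s/; each receives one epenthetic vowel.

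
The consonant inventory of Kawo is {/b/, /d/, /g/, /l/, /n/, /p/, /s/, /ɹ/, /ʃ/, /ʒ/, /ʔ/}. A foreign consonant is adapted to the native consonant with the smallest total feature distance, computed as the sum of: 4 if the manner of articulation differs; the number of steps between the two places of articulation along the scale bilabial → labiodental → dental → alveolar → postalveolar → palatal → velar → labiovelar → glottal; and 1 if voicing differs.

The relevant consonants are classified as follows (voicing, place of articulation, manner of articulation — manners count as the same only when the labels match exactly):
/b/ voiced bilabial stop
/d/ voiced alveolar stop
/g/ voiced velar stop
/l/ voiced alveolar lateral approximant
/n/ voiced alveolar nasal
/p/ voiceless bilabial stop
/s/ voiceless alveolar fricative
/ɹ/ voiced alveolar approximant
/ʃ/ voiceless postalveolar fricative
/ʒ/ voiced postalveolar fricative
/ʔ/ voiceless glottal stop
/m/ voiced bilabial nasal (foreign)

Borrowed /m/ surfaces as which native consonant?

/n/ is closest: same manner (nasal), place distance 3 (bilabial→alveolar), same voicing; total 3. Next closest is /b/ at distance 4.

n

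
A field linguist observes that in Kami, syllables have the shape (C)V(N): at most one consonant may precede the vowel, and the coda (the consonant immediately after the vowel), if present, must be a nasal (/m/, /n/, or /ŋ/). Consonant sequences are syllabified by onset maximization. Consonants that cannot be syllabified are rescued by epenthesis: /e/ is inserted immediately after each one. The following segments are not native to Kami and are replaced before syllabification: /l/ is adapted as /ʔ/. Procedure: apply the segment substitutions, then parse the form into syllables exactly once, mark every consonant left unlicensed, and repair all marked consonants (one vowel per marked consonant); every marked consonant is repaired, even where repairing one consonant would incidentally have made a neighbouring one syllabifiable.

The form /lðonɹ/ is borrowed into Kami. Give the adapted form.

ʔeðonɹe

Substitution: /l/ → /ʔ/, giving /ʔðonɹ/.
Syllabifying with onset maximization leaves /ʔ/, /ɹ/ stranded (only a nasal (/m/, /n/, or /ŋ/) is licensed in coda position; onsets are limited to one consonant).
Epenthesis after each stranded consonant: /ʔ/ → /ʔe/, /ɹ/ → /ɹe/.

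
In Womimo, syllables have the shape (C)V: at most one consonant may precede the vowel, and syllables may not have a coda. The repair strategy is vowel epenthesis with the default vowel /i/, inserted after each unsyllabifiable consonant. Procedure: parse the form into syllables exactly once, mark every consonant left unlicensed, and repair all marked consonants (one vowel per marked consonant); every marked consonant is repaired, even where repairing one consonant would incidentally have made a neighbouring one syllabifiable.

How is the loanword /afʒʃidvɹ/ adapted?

Syllabifying with onset maximization leaves /f/, /ʒ/, /d/, /v/, /ɹ/ stranded (no codas are permitted; onsets are limited to one consonant).
Each unlicensed consonant becomes the onset of a new syllable: /f/ → /fi/, /ʒ/ → /ʒi/, /d/ → /di/, /v/ → /vi/, /ɹ/ → /ɹi/.

afiʒiʃidiviɹi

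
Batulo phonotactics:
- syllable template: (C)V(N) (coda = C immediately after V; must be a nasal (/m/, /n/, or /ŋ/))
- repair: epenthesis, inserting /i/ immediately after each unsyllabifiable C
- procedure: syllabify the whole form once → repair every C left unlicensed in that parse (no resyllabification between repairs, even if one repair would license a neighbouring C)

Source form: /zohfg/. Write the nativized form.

Under (C)V(N), the unsyllabifiable consonants are /h/, /f/, /g/ (only a nasal (/m/, /n/, or /ŋ/) is licensed in coda position; onsets are limited to one consonant).
Epenthesis after each stranded consonant: /h/ → /hi/, /f/ → /fi/, /g/ → /gi/.

zohifigi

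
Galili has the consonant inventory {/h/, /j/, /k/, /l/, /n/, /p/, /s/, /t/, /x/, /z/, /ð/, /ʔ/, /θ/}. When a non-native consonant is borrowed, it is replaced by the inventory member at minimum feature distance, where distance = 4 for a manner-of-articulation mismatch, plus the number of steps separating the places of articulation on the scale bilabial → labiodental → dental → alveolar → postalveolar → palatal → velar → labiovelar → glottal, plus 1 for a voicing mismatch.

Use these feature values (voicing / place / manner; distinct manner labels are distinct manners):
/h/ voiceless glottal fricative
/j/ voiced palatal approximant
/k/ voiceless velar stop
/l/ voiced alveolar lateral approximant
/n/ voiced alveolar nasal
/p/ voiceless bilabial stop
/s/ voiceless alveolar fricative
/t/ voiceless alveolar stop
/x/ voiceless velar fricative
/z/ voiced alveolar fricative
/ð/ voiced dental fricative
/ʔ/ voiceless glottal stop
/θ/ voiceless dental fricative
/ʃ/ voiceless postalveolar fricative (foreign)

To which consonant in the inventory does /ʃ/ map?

/s/ is closest: same manner (fricative), place distance 1 (postalveolar→alveolar), same voicing; total 1. Next closest is /x/ at distance 2.

s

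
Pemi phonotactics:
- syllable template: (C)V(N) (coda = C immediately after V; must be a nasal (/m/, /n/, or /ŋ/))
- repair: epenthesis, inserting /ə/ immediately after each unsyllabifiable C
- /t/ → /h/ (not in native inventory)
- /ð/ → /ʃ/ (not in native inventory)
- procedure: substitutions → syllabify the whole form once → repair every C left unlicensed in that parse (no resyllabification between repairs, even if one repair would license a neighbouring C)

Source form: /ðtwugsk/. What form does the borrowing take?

Substitution: /ð/ → /ʃ/, /t/ → /h/, giving /ʃhwugsk/.
Under (C)V(N), the unsyllabifiable consonants are /ʃ/, /h/, /g/, /s/, /k/ (only a nasal (/m/, /n/, or /ŋ/) is licensed in coda position; onsets are limited to one consonant).
Epenthesis after each stranded consonant: /ʃ/ → /ʃə/, /h/ → /hə/, /g/ → /gə/, /s/ → /sə/, /k/ → /kə/.

ʃəhəwugəsəkə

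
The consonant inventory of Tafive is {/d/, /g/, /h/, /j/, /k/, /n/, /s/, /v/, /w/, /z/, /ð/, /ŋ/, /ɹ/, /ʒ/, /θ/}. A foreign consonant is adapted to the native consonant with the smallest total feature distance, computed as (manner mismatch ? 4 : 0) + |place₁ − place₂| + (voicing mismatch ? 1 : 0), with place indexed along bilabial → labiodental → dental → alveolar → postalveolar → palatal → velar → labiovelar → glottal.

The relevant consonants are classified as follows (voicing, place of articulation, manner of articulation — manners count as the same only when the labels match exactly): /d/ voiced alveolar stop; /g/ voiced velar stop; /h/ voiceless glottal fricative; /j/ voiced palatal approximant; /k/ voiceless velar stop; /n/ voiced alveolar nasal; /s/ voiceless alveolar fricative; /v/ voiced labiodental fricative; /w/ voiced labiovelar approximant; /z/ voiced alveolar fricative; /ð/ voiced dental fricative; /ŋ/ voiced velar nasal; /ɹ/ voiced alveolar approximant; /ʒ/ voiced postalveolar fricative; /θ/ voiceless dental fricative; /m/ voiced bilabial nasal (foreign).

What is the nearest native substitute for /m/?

/n/ is closest: same manner (nasal), place distance 3 (bilabial→alveolar), same voicing; total 3. Next closest is /v/ at distance 5.

n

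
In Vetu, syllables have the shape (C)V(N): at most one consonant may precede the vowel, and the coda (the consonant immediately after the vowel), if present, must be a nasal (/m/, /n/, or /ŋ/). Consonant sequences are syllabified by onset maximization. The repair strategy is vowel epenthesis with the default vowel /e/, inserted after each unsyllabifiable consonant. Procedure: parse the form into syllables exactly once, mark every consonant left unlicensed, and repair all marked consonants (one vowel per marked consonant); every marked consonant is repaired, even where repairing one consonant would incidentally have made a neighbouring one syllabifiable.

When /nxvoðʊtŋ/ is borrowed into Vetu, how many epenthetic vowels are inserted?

The unsyllabifiable consonants are /n/, /x/, /t/, /ŋ/; each receives one epenthetic vowel.

4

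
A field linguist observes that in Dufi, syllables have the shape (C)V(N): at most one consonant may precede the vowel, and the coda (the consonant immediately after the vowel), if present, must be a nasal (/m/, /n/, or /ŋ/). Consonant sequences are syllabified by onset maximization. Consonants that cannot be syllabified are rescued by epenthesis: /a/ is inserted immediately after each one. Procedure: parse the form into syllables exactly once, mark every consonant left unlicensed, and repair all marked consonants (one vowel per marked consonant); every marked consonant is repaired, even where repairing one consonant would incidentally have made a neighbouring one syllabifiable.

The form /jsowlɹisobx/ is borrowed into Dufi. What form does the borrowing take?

The consonants /j/, /w/, /l/, /b/, /x/ cannot be parsed into a legal (C)V(N) syllable (only a nasal (/m/, /n/, or /ŋ/) is licensed in coda position; onsets are limited to one consonant).
Epenthesis after each stranded consonant: /j/ → /ja/, /w/ → /wa/, /l/ → /la/, /b/ → /ba/, /x/ → /xa/.

jasowalaɹisobaxa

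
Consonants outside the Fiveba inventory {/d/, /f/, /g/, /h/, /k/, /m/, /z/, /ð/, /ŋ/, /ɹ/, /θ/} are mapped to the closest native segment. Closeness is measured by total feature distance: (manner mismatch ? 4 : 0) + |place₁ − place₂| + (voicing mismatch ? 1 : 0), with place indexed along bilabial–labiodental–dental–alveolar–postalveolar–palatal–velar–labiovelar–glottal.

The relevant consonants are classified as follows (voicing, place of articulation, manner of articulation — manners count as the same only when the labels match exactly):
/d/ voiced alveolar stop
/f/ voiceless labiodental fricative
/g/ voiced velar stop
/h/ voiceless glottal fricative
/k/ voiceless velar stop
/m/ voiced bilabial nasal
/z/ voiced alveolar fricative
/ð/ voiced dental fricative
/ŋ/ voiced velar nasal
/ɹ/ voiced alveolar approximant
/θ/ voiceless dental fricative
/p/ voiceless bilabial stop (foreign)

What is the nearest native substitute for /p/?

/d/ is closest: same manner (stop), place distance 3 (bilabial→alveolar), voicing differs (+1); total 4. Next closest is /f/ at distance 5.

d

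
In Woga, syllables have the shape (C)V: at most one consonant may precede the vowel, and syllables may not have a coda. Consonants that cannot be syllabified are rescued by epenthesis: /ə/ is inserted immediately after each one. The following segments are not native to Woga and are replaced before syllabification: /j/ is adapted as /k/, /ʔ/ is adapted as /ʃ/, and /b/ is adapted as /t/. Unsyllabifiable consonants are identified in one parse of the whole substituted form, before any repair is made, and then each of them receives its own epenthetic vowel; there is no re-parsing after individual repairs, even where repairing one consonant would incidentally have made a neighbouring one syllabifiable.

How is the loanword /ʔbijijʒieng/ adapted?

ʃətikikəʒienəgə

Substitution: /ʔ/ → /ʃ/, /b/ → /t/, /j/ → /k/, giving /ʃtikikʒieng/.
Syllabifying with onset maximization leaves /ʃ/, /k/, /n/, /g/ stranded (no codas are permitted; onsets are limited to one consonant).
Inserting the epenthetic vowel yields /ʃ/ → /ʃə/, /k/ → /kə/, /n/ → /nə/, /g/ → /gə/.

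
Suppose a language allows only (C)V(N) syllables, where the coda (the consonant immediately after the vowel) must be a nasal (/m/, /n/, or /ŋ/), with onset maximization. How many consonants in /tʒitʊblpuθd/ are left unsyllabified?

Under (C)V(N), the unsyllabifiable consonants are /t/, /b/, /l/, /θ/, /d/ (only a nasal (/m/, /n/, or /ŋ/) is licensed in coda position; onsets are limited to one consonant).

5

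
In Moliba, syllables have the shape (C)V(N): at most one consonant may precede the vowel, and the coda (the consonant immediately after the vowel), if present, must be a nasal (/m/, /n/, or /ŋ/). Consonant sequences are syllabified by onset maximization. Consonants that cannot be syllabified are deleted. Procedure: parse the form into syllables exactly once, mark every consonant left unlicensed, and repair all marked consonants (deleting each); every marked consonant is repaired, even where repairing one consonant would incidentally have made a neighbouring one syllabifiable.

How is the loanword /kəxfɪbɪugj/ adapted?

kəfɪbɪu

Under (C)V(N), the unsyllabifiable consonants are /x/, /g/, /j/ (only a nasal (/m/, /n/, or /ŋ/) is licensed in coda position; onsets are limited to one consonant).
Each unlicensed consonant is deleted: /x/, /g/, /j/.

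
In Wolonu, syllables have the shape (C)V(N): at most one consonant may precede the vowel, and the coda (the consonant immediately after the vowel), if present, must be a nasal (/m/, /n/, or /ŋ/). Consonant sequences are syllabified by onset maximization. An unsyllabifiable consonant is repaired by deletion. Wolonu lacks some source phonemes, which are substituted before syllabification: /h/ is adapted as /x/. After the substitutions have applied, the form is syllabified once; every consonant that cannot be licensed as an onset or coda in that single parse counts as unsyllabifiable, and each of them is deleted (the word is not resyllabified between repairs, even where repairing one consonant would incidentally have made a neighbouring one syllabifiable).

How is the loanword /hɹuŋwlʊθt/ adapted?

Substitution: /h/ → /x/, giving /xɹuŋwlʊθt/.
The consonants /x/, /w/, /θ/, /t/ cannot be parsed into a legal (C)V(N) syllable (only a nasal (/m/, /n/, or /ŋ/) is licensed in coda position; onsets are limited to one consonant).
Deleting the stranded consonants removes /x/, /w/, /θ/, /t/.

ɹuŋlʊ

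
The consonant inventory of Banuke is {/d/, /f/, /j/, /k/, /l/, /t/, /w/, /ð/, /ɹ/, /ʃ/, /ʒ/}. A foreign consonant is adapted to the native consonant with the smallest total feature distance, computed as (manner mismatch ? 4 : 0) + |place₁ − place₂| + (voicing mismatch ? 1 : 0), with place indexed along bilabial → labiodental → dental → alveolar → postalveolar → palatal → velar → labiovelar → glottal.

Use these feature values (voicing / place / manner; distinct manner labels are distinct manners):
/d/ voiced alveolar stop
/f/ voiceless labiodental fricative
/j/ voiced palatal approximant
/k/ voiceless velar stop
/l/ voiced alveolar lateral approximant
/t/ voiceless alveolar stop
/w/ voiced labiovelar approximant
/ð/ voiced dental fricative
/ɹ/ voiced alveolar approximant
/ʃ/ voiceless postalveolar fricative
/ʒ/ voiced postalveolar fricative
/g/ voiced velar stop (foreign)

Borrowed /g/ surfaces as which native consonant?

k

/k/ is closest: same manner (stop), place distance 0 (velar→velar), voicing differs (+1); total 1. Next closest is /d/ at distance 3.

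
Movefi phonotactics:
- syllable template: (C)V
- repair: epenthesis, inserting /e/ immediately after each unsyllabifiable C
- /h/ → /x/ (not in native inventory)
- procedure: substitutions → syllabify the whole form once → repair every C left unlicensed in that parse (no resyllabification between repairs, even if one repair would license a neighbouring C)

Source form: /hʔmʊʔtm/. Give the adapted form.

Substitution: /h/ → /x/, giving /xʔmʊʔtm/.
The consonants /x/, /ʔ/, /ʔ/, /t/, /m/ cannot be parsed into a legal (C)V syllable (no codas are permitted; onsets are limited to one consonant).
Epenthesis after each stranded consonant: /x/ → /xe/, /ʔ/ → /ʔe/, /ʔ/ → /ʔe/, /t/ → /te/, /m/ → /me/.

xeʔemʊʔeteme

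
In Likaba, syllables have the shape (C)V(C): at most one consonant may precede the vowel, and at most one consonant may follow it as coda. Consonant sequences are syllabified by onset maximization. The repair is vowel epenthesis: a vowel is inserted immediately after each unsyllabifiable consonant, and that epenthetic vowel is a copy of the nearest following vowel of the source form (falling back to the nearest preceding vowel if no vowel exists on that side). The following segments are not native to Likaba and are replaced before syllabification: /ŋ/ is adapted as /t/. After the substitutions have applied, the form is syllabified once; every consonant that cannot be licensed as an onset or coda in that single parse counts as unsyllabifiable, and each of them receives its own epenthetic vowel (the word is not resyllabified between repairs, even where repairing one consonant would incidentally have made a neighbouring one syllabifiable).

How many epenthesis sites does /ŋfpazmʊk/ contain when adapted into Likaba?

After substitution the input is /tfpazmʊk/.
The unsyllabifiable consonants are /t/, /f/; each receives one epenthetic vowel.

2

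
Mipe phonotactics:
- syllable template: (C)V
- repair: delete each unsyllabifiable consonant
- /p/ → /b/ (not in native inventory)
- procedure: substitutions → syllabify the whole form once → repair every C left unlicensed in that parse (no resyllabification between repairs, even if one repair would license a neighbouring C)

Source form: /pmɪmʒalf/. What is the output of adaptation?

mɪʒa

Substitution: /p/ → /b/, giving /bmɪmʒalf/.
The consonants /b/, /m/, /l/, /f/ cannot be parsed into a legal (C)V syllable (no codas are permitted; onsets are limited to one consonant).
Each unlicensed consonant is deleted: /b/, /m/, /l/, /f/.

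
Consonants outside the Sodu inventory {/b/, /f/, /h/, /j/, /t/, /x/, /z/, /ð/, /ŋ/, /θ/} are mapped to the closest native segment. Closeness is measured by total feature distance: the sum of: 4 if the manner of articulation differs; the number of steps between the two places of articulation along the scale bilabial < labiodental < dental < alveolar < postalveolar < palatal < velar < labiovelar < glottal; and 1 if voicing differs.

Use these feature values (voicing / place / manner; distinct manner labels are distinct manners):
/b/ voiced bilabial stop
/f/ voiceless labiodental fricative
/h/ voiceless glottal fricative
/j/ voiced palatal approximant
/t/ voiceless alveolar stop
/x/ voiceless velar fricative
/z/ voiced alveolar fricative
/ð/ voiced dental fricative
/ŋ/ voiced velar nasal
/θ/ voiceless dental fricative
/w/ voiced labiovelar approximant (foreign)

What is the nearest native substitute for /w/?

j

/j/ is closest: same manner (approximant), place distance 2 (labiovelar→palatal), same voicing; total 2. Next closest is /ŋ/ at distance 5.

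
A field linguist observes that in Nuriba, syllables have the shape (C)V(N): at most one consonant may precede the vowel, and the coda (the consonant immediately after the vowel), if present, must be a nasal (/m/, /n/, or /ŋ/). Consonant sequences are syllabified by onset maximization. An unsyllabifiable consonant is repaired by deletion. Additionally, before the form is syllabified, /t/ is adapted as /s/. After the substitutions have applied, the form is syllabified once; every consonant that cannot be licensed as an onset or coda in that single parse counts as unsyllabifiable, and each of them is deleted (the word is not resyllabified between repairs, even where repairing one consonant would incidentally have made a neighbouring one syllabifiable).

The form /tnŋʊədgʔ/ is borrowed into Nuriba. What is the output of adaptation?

ŋʊə

Substitution: /t/ → /s/, giving /snŋʊədgʔ/.
Syllabifying with onset maximization leaves /s/, /n/, /d/, /g/, /ʔ/ stranded (only a nasal (/m/, /n/, or /ŋ/) is licensed in coda position; onsets are limited to one consonant).
Deletion applies to /s/, /n/, /d/, /g/, /ʔ/.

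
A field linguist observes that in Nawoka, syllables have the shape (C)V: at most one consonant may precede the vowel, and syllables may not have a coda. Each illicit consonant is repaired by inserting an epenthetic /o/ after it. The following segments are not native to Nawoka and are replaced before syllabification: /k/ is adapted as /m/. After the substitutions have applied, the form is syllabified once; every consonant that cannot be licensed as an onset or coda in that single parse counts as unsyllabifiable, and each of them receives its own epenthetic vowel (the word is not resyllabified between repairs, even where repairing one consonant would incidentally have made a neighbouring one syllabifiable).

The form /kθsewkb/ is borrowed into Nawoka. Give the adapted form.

Substitution: /k/ → /m/, giving /mθsewmb/.
Under (C)V, the unsyllabifiable consonants are /m/, /θ/, /w/, /m/, /b/ (no codas are permitted; onsets are limited to one consonant).
Inserting the epenthetic vowel yields /m/ → /mo/, /θ/ → /θo/, /w/ → /wo/, /m/ → /mo/, /b/ → /bo/.

moθosewomobo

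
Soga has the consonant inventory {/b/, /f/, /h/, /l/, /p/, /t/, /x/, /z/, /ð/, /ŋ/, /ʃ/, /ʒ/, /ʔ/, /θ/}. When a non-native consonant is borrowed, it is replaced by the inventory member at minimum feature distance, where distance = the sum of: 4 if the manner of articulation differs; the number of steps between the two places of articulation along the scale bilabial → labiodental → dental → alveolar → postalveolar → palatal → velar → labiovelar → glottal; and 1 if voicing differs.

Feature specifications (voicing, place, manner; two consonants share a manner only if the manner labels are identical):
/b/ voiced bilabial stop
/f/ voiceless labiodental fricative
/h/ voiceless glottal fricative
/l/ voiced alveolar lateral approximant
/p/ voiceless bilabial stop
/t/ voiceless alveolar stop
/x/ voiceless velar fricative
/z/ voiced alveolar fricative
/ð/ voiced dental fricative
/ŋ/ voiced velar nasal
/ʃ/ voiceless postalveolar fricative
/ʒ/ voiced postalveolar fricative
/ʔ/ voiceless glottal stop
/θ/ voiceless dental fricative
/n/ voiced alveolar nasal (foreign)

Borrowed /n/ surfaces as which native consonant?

/ŋ/ is closest: same manner (nasal), place distance 3 (alveolar→velar), same voicing; total 3. Next closest is /l/ at distance 4.

ŋ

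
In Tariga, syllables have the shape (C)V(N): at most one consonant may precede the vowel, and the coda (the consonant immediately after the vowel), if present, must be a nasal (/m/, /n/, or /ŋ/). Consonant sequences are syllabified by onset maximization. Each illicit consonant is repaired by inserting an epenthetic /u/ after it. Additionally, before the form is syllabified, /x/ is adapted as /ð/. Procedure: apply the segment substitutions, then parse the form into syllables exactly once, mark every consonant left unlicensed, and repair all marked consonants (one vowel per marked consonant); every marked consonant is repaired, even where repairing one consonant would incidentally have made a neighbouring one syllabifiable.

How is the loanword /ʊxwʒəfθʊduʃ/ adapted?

Substitution: /x/ → /ð/, giving /ʊðwʒəfθʊduʃ/.
Under (C)V(N), the unsyllabifiable consonants are /ð/, /w/, /f/, /ʃ/ (only a nasal (/m/, /n/, or /ŋ/) is licensed in coda position; onsets are limited to one consonant).
Each unlicensed consonant becomes the onset of a new syllable: /ð/ → /ðu/, /w/ → /wu/, /f/ → /fu/, /ʃ/ → /ʃu/.

ʊðuwuʒəfuθʊduʃu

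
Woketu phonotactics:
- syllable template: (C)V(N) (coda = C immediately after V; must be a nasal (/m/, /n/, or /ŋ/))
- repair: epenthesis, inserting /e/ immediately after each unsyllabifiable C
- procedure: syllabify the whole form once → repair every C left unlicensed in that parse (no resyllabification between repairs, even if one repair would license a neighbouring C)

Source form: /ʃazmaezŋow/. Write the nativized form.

Syllabifying with onset maximization leaves /z/, /z/, /w/ stranded (only a nasal (/m/, /n/, or /ŋ/) is licensed in coda position; onsets are limited to one consonant).
Epenthesis after each stranded consonant: /z/ → /ze/, /z/ → /ze/, /w/ → /we/.

ʃazemaezeŋowe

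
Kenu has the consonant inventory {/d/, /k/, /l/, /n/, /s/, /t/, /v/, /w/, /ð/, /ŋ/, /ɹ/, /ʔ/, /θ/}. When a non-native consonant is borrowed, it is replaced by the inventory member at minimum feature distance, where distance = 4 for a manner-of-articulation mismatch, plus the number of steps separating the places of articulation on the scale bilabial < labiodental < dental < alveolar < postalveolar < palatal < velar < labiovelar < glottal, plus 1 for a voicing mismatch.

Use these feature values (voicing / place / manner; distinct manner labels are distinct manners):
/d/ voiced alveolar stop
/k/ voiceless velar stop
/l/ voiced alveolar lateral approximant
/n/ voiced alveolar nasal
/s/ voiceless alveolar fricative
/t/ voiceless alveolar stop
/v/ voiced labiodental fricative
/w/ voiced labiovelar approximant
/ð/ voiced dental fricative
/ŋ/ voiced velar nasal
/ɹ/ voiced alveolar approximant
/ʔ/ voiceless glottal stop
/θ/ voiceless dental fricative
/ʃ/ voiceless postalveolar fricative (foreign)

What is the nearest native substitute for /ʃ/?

s

/s/ is closest: same manner (fricative), place distance 1 (postalveolar→alveolar), same voicing; total 1. Next closest is /θ/ at distance 2.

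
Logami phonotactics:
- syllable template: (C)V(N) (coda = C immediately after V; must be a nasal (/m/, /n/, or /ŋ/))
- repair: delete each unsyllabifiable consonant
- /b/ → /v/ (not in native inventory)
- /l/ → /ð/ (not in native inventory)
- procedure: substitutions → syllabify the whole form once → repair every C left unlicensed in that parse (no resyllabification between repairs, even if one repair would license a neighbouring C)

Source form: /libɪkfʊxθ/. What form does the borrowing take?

Substitution: /l/ → /ð/, /b/ → /v/, giving /ðivɪkfʊxθ/.
The consonants /k/, /x/, /θ/ cannot be parsed into a legal (C)V(N) syllable (only a nasal (/m/, /n/, or /ŋ/) is licensed in coda position; onsets are limited to one consonant).
Each unlicensed consonant is deleted: /k/, /x/, /θ/.

ðivɪfʊ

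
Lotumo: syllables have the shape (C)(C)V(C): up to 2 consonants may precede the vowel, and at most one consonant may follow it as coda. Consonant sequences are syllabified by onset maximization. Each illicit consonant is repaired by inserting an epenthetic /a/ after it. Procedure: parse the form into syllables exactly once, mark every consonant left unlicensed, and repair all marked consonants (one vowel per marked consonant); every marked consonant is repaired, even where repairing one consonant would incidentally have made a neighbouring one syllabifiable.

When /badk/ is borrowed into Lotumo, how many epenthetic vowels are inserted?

The unsyllabifiable consonants are /k/; each receives one epenthetic vowel.

1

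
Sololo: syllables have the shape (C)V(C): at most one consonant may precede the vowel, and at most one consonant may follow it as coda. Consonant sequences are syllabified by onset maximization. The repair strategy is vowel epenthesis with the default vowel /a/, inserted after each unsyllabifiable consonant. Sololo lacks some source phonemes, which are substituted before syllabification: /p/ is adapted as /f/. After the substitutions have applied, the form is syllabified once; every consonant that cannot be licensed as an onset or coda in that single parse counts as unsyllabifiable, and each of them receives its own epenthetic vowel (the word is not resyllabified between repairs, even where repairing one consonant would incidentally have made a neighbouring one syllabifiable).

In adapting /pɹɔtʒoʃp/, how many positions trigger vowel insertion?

After substitution the input is /fɹɔtʒoʃf/.
The unsyllabifiable consonants are /f/, /f/; each receives one epenthetic vowel.

2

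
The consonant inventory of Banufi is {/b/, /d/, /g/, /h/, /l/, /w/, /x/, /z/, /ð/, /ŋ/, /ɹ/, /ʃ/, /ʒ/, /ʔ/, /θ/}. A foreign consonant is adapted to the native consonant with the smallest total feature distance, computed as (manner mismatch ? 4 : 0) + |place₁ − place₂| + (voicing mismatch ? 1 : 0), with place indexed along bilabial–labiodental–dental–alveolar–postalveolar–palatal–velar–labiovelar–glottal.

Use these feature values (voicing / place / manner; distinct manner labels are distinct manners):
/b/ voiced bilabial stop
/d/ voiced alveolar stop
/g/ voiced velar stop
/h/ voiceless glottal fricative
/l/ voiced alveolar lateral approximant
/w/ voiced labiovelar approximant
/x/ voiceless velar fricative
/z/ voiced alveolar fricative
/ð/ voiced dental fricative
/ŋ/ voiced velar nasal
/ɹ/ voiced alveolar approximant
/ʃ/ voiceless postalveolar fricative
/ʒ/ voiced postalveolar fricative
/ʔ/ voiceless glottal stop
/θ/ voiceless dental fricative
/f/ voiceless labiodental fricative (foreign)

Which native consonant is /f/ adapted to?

/θ/ is closest: same manner (fricative), place distance 1 (labiodental→dental), same voicing; total 1. Next closest is /ð/ at distance 2.

θ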